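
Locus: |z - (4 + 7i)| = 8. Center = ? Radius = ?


|z - z0| = r is a circle with center z0 and radius r.
Center = (4, 7), radius = 8

Circle with center (4, 7) and radius 8


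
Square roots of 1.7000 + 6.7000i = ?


|z| = sqrt(2.89+44.89) = 6.9123
sqrt((|z|+a)/2) = sqrt((6.9123+1.7)/2) = sqrt(4.3062) = 2.0751
sqrt((|z|-a)/2) = sqrt((6.9123-1.7)/2) = sqrt(2.6062) = 1.6144

±(2.0751 + 1.6144i) i.e. 2.0751 + 1.6144i and -2.0751 - 1.6144i


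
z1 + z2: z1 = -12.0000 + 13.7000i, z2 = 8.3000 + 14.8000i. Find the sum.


Real: -12 + 8.3 = -3.7
Imag: 13.7 + 14.8 = 28.5

-3.7000 + 28.5000i


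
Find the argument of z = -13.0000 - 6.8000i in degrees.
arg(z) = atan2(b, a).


Re = -13, Im = -6.8
arg = atan2(-6.8, -13) = -152.3870 degrees

arg(z) = -152.3870 degrees


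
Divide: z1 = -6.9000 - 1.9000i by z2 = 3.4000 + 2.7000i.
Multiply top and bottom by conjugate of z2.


Conjugate of z2 = 3.4000 - 2.7000i
Numerator: (-6.9000 - 1.9000i)(3.4000 - 2.7000i) = -28.5900 + 12.1700i
Denominator: 3.4^2 + 2.7^2 = 18.85
Result = (-28.5900 + 12.1700i)/18.85

-1.5167 + 0.6456i


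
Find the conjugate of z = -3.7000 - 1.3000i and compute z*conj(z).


z_bar = -3.7000 + 1.3000i
z*z_bar = (-3.7)^2 + (-1.3)^2 = 13.69 + 1.69 = 15.38

z_bar = -3.7000 + 1.3000i, z*z_bar = 15.38


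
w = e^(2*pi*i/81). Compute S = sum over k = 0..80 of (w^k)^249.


The roots are w_k = w^k with w = e^(2*pi*i/81), and (w^k)^249 = (w^249)^k.
So S = 1 + u + u^2 + ... + u^(80) with u = w^249.
249 = 3*81 + 6, so 249 is not a multiple of 81: u = (w^81)^3 * w^6 = w^6 ≠ 1 (w is a primitive 81th root), while u^81 = (w^81)^249 = 1.
Geometric series: S = (1 - u^81)/(1 - u) = (1 - 1)/(1 - u) = 0

S = 0


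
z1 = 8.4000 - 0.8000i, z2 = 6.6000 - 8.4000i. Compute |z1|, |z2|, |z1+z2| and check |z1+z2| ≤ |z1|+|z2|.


|z1| = sqrt(8.4^2 + (-0.8)^2) = sqrt(71.2) = 8.4380
|z2| = sqrt(6.6^2 + (-8.4)^2) = sqrt(114.12) = 10.6827
z1+z2 = 15.0000 - 9.2000i
|z1+z2| = sqrt(309.64) = 17.5966
|z1|+|z2| = 8.4380 + 10.6827 = 19.1207

|z1+z2| = 17.5966 ≤ |z1|+|z2| = 19.1207 (verified)


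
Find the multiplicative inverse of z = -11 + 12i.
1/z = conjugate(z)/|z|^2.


|z|^2 = 121+144 = 265
1/z = (-11 - 12i)/265

1/z = -0.0415 - 0.0453i


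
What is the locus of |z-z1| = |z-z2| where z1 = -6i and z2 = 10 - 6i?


Equal distances means the locus is the perpendicular bisector of z1 and z2.
Midpoint = ((0+10)/2, (-6+(-6))/2) = (5.0000, -6.0000)

Perpendicular bisector through (5.0000, -6.0000)


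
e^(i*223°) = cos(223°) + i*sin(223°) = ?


cos(223°) = -0.7314
sin(223°) = -0.6820

e^(i*223°) = -0.7314 - 0.6820i


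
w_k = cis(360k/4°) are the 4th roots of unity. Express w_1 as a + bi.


Angle = 360*1/4 = 90°
a = cos(90°) = 0
b = sin(90°) = 1.0000

0 + 1.0000i


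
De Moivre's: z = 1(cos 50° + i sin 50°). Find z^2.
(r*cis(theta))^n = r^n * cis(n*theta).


r^2 = 1^2 = 1
n*theta = 2*50° = 100° = 100° (mod 360)
a = 1*cos(100°) = -0.1736
b = 1*sin(100°) = 0.9848

1 cis(100°) = -0.1736 + 0.9848i


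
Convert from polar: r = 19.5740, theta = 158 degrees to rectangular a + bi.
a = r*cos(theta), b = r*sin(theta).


a = 19.5740*cos(158°) = 19.5740*(-0.927184) = -18.1487
b = 19.5740*sin(158°) = 19.5740*0.3746066 = 7.3325

-18.1487 + 7.3325i


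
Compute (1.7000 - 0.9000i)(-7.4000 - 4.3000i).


Real = 1.7*(-7.4) - (-0.9)*(-4.3) = -12.58 - 3.87 = -16.45
Imag = 1.7*(-4.3) - (7.4)*(-0.9) = -7.31 + 6.66 = -0.65

-16.4500 - 0.6500i


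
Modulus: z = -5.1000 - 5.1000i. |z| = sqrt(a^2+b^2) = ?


|z| = sqrt((-5.1)^2 + (-5.1)^2) = sqrt(26.01 + 26.01) = sqrt(52.02) = 7.2125

|z| = 7.2125


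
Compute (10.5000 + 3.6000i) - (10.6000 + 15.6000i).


Real: 10.5 - 10.6 = -0.1
Imag: 3.6 - 15.6 = -12

-0.1000 - 12.0000i


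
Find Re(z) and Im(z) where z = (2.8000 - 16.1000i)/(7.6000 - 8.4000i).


Multiply by conjugate: (2.8000 - 16.1000i)(7.6000 + 8.4000i) / (7.6^2 + (-8.4)^2)
Numerator real = 2.8*7.6 - (16.1)*(-8.4) = 156.52
Numerator imag = -16.1*7.6 - 2.8*(-8.4) = -98.84
Denominator = 128.32
Re(z) = 156.52/128.32 = 1.2198
Im(z) = -98.84/128.32 = -0.7703

Re(z) = 1.2198, Im(z) = -0.7703


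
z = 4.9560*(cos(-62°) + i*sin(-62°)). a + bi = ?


a = 4.9560*cos(-62°) = 4.9560*0.46947 = 2.3267
b = 4.9560*sin(-62°) = 4.9560*(-0.88295) = -4.3759

2.3267 - 4.3759i


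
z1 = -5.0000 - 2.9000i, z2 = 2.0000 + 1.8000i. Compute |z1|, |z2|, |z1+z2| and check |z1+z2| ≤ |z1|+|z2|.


|z1| = sqrt((-5)^2 + (-2.9)^2) = sqrt(33.41) = 5.7801
|z2| = sqrt(2^2 + 1.8^2) = sqrt(7.24) = 2.6907
z1+z2 = -3.0000 - 1.1000i
|z1+z2| = sqrt(10.21) = 3.1953
|z1|+|z2| = 5.7801 + 2.6907 = 8.4708

|z1+z2| = 3.1953 ≤ |z1|+|z2| = 8.4708 (verified)


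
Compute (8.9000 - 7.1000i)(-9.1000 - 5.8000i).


Real = 8.9*(-9.1) - (-7.1)*(-5.8) = -80.99 - 41.18 = -122.17
Imag = 8.9*(-5.8) - (9.1)*(-7.1) = -51.62 + 64.61 = 12.99

-122.1700 + 12.9900i


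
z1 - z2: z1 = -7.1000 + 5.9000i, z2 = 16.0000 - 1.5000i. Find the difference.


Real: -7.1 - 16 = -23.1
Imag: 5.9 + 1.5 = 7.4

-23.1000 + 7.4000i


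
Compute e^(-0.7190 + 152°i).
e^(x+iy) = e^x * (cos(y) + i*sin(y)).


e^-0.7190 = 0.4872
cos(152°) = -0.88295
sin(152°) = 0.4695
Real = 0.4872*(-0.88295) = -0.4302
Imag = 0.4872*0.4695 = 0.2287

-0.4302 + 0.2287i


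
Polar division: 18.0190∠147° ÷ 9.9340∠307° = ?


r = 18.0190 / 9.9340 = 1.8139
theta = 147° - 307° = -160° = 200° (mod 360)

1.8139 cis(200°)


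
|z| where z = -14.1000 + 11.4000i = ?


|z| = sqrt((-14.1)^2 + 11.4^2) = sqrt(198.81 + 129.96) = sqrt(328.77) = 18.1320

|z| = 18.1320


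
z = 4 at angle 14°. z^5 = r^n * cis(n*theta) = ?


r^5 = 4^5 = 1024
n*theta = 5*14° = 70° = 70° (mod 360)
a = 1024*cos(70°) = 350.2286
b = 1024*sin(70°) = 962.2452

1024 cis(70°) = 350.2286 + 962.2452i


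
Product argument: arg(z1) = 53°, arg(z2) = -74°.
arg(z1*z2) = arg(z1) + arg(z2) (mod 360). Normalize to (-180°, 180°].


arg(z1*z2) = 53° - 74° = -21°
Normalized to (-180°, 180°]: -21°

-21°


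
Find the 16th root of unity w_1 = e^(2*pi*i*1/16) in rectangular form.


Angle = 360*1/16 = 22.5°
a = cos(22.5°) = 0.9239
b = sin(22.5°) = 0.3827

0.9239 + 0.3827i


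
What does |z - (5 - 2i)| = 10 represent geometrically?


|z - z0| = r is a circle with center z0 and radius r.
Center = (5, -2), radius = 10

Circle with center (5, -2) and radius 10


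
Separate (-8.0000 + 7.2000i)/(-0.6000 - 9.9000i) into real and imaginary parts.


Multiply by conjugate: (-8.0000 + 7.2000i)(-0.6000 + 9.9000i) / ((-0.6)^2 + (-9.9)^2)
Numerator real = -8*(-0.6) + 7.2*(-9.9) = -66.48
Numerator imag = 7.2*(-0.6) - (-8)*(-9.9) = -83.52
Denominator = 98.37
Re(z) = -66.48/98.37 = -0.6758
Im(z) = -83.52/98.37 = -0.8490

Re(z) = -0.6758, Im(z) = -0.8490


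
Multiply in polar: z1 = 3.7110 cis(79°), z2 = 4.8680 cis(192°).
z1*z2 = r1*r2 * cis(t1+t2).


r = 3.7110 * 4.8680 = 18.0651
theta = 79° + 192° = 271° = 271° (mod 360)

18.0651 cis(271°)


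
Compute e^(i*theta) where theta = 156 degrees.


cos(156°) = -0.9135
sin(156°) = 0.4067

e^(i*156°) = -0.9135 + 0.4067i


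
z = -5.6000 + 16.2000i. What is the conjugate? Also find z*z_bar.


z_bar = -5.6000 - 16.2000i
z*z_bar = (-5.6)^2 + 16.2^2 = 31.36 + 262.44 = 293.8

z_bar = -5.6000 - 16.2000i, z*z_bar = 293.8


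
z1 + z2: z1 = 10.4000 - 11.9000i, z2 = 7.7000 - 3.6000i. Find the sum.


Real: 10.4 + 7.7 = 18.1
Imag: -11.9 - 3.6 = -15.5

18.1000 - 15.5000i


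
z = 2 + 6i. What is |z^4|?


|z| = sqrt(4+36) = sqrt(40) = 6.3246
|z^4| = |z|^4 = (sqrt(40))^4 = 40^2 = 1600

|z^4| = 1600


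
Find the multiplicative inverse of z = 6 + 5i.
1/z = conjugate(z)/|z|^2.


|z|^2 = 36+25 = 61
1/z = (6 - 5i)/61

1/z = 0.0984 - 0.0820i


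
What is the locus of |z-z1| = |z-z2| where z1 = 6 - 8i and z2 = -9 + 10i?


Equal distances means the locus is the perpendicular bisector of z1 and z2.
Midpoint = ((6+(-9))/2, (-8+10)/2) = (-1.5000, 1.0000)

Perpendicular bisector through (-1.5000, 1.0000)


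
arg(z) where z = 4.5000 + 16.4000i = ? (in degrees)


Re = 4.5, Im = 16.4
arg = atan2(16.4, 4.5) = 74.6562 degrees

arg(z) = 74.6562 degrees


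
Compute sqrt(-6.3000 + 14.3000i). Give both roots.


|z| = sqrt(39.69+204.49) = 15.6263
sqrt((|z|+a)/2) = sqrt((15.6263+(-6.3))/2) = sqrt(4.6631) = 2.1594
sqrt((|z|-a)/2) = sqrt((15.6263-(-6.3))/2) = sqrt(10.9631) = 3.3111

±(2.1594 + 3.3111i) i.e. 2.1594 + 3.3111i and -2.1594 - 3.3111i


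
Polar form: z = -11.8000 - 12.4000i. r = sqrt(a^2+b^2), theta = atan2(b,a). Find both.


r = sqrt(139.24+153.76) = sqrt(293) = 17.1172
theta = atan2(-12.4, -11.8) = -133.5797 degrees

r = 17.1172, theta = -133.5797 degrees


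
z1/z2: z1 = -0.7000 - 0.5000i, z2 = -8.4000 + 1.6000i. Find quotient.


Conjugate of z2 = -8.4000 - 1.6000i
Numerator: (-0.7000 - 0.5000i)(-8.4000 - 1.6000i) = 5.0800 + 5.3200i
Denominator: (-8.4)^2 + 1.6^2 = 73.12
Result = (5.0800 + 5.3200i)/73.12

0.0695 + 0.0728i


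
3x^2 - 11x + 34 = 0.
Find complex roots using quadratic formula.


disc = (-11)^2 - 4*3*34 = 121 - 408 = -287
sqrt(|disc|) = sqrt(287) = 16.9411
Real part = 11/(2*3) = 1.8333
Imag part = 16.9411/(2*3) = 2.8235

1.8333 ± 2.8235i


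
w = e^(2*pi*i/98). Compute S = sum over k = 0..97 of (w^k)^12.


The roots are w_k = w^k with w = e^(2*pi*i/98), and (w^k)^12 = (w^12)^k.
So S = 1 + u + u^2 + ... + u^(97) with u = w^12.
12 = 0*98 + 12, so 12 is not a multiple of 98: u = w^12 ≠ 1 (w is a primitive 98th root), while u^98 = (w^98)^12 = 1.
Geometric series: S = (1 - u^98)/(1 - u) = (1 - 1)/(1 - u) = 0

S = 0


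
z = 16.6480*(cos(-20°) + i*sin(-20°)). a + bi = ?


a = 16.6480*cos(-20°) = 16.6480*0.93969 = 15.6440
b = 16.6480*sin(-20°) = 16.6480*(-0.3420201) = -5.6940

15.6440 - 5.6940i


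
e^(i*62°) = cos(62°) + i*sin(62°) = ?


cos(62°) = 0.4695
sin(62°) = 0.8829

e^(i*62°) = 0.4695 + 0.8829i


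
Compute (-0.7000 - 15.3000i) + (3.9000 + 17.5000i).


Real: -0.7 + 3.9 = 3.2
Imag: -15.3 + 17.5 = 2.2

3.2000 + 2.2000i


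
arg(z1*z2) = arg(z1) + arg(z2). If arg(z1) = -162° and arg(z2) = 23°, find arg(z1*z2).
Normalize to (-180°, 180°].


arg(z1*z2) = -162° + 23° = -139°
Normalized to (-180°, 180°]: -139°

-139°


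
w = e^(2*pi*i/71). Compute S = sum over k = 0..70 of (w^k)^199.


The roots are w_k = w^k with w = e^(2*pi*i/71), and (w^k)^199 = (w^199)^k.
So S = 1 + u + u^2 + ... + u^(70) with u = w^199.
199 = 2*71 + 57, so 199 is not a multiple of 71: u = (w^71)^2 * w^57 = w^57 ≠ 1 (w is a primitive 71th root), while u^71 = (w^71)^199 = 1.
Geometric series: S = (1 - u^71)/(1 - u) = (1 - 1)/(1 - u) = 0

S = 0


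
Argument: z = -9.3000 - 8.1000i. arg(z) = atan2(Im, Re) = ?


Re = -9.3, Im = -8.1
arg = atan2(-8.1, -9.3) = -138.9452 degrees

arg(z) = -138.9452 degrees


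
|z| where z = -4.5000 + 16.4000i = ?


|z| = sqrt((-4.5)^2 + 16.4^2) = sqrt(20.25 + 268.96) = sqrt(289.21) = 17.0062

|z| = 17.0062


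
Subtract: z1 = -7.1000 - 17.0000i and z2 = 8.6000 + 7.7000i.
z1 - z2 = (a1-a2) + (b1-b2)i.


Real: -7.1 - 8.6 = -15.7
Imag: -17 - 7.7 = -24.7

-15.7000 - 24.7000i


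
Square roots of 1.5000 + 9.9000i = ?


|z| = sqrt(2.25+98.01) = 10.0130
sqrt((|z|+a)/2) = sqrt((10.0130+1.5)/2) = sqrt(5.7565) = 2.3993
sqrt((|z|-a)/2) = sqrt((10.0130-1.5)/2) = sqrt(4.2565) = 2.0631

±(2.3993 + 2.0631i) i.e. 2.3993 + 2.0631i and -2.3993 - 2.0631i


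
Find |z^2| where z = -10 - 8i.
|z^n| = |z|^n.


|z| = sqrt(100+64) = sqrt(164) = 12.8062
|z^2| = |z|^2 = (sqrt(164))^2 = 164

|z^2| = 164


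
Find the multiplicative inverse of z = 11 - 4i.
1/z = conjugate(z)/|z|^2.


|z|^2 = 121+16 = 137
1/z = (11 + 4i)/137

1/z = 0.0803 + 0.0292i


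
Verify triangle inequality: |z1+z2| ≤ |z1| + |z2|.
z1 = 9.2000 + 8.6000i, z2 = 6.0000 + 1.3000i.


|z1| = sqrt(9.2^2 + 8.6^2) = sqrt(158.6) = 12.5936
|z2| = sqrt(6^2 + 1.3^2) = sqrt(37.69) = 6.1392
z1+z2 = 15.2000 + 9.9000i
|z1+z2| = sqrt(329.05) = 18.1397
|z1|+|z2| = 12.5936 + 6.1392 = 18.7328

|z1+z2| = 18.1397 ≤ |z1|+|z2| = 18.7328 (verified)


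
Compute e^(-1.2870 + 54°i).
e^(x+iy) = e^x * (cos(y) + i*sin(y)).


e^-1.2870 = 0.2761
cos(54°) = 0.5878
sin(54°) = 0.809
Real = 0.2761*0.5878 = 0.1623
Imag = 0.2761*0.809 = 0.2234

0.1623 + 0.2234i


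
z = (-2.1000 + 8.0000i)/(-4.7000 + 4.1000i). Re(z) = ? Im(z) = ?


Multiply by conjugate: (-2.1000 + 8.0000i)(-4.7000 - 4.1000i) / ((-4.7)^2 + 4.1^2)
Numerator real = -2.1*(-4.7) + 8*4.1 = 42.67
Numerator imag = 8*(-4.7) - (-2.1)*4.1 = -28.99
Denominator = 38.9
Re(z) = 42.67/38.9 = 1.0969
Im(z) = -28.99/38.9 = -0.7452

Re(z) = 1.0969, Im(z) = -0.7452


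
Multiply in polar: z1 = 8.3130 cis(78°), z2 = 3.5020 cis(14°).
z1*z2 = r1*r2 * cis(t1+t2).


r = 8.3130 * 3.5020 = 29.1121
theta = 78° + 14° = 92° = 92° (mod 360)

29.1121 cis(92°)


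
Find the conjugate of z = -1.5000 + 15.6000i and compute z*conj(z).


z_bar = -1.5000 - 15.6000i
z*z_bar = (-1.5)^2 + 15.6^2 = 2.25 + 243.36 = 245.61

z_bar = -1.5000 - 15.6000i, z*z_bar = 245.61


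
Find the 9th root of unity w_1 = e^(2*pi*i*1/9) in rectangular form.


Angle = 360*1/9 = 40°
a = cos(40°) = 0.7660
b = sin(40°) = 0.6428

0.7660 + 0.6428i


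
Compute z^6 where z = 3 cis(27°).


r^6 = 3^6 = 729
n*theta = 6*27° = 162° = 162° (mod 360)
a = 729*cos(162°) = -693.3202
b = 729*sin(162°) = 225.2734

729 cis(162°) = -693.3202 + 225.2734i


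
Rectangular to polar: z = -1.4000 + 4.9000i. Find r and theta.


r = sqrt(1.96+24.01) = sqrt(25.97) = 5.0961
theta = atan2(4.9, -1.4) = 105.9454 degrees

r = 5.0961, theta = 105.9454 degrees


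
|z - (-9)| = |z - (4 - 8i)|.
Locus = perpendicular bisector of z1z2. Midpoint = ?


Equal distances means the locus is the perpendicular bisector of z1 and z2.
Midpoint = ((-9+4)/2, (0+(-8))/2) = (-2.5000, -4.0000)

Perpendicular bisector through (-2.5000, -4.0000)


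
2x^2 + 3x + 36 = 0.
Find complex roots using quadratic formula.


disc = 3^2 - 4*2*36 = 9 - 288 = -279
sqrt(|disc|) = sqrt(279) = 16.7033
Real part = -3/(2*2) = -0.7500
Imag part = 16.7033/(2*2) = 4.1758

-0.7500 ± 4.1758i


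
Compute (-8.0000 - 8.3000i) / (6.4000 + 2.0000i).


Conjugate of z2 = 6.4000 - 2.0000i
Numerator: (-8.0000 - 8.3000i)(6.4000 - 2.0000i) = -67.8000 - 37.1200i
Denominator: 6.4^2 + 2^2 = 44.96
Result = (-67.8000 - 37.1200i)/44.96

-1.5080 - 0.8256i


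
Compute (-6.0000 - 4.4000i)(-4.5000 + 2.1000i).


Real = -6*(-4.5) - (-4.4)*2.1 = 27 - (-9.24) = 36.24
Imag = -6*2.1 - (4.5)*(-4.4) = -12.6 + 19.8 = 7.2

36.2400 + 7.2000i


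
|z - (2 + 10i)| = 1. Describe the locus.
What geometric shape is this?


|z - z0| = r is a circle with center z0 and radius r.
Center = (2, 10), radius = 1

Circle with center (2, 10) and radius 1


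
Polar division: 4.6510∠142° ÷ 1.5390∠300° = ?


r = 4.6510 / 1.5390 = 3.0221
theta = 142° - 300° = -158° = 202° (mod 360)

3.0221 cis(202°)


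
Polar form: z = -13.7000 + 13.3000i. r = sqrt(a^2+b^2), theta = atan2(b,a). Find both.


r = sqrt(187.69+176.89) = sqrt(364.58) = 19.0940
theta = atan2(13.3, -13.7) = 135.8488 degrees

r = 19.0940, theta = 135.8488 degrees


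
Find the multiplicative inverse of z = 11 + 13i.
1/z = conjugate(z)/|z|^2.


|z|^2 = 121+169 = 290
1/z = (11 - 13i)/290

1/z = 0.0379 - 0.0448i


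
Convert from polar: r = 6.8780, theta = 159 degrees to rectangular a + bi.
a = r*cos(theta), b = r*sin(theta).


a = 6.8780*cos(159°) = 6.8780*(-0.93358) = -6.4212
b = 6.8780*sin(159°) = 6.8780*0.35837 = 2.4649

-6.4212 + 2.4649i


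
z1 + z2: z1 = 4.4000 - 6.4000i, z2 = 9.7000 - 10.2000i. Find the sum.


Real: 4.4 + 9.7 = 14.1
Imag: -6.4 - 10.2 = -16.6

14.1000 - 16.6000i


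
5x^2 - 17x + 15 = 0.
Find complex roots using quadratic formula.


disc = (-17)^2 - 4*5*15 = 289 - 300 = -11
sqrt(|disc|) = sqrt(11) = 3.3166
Real part = 17/(2*5) = 1.7000
Imag part = 3.3166/(2*5) = 0.3317

1.7000 ± 0.3317i


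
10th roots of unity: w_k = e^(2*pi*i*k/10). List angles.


The 10th roots of unity are cis(360k/10°) for k=0..9
Angle step = 360/10 = 36°
Primitive root: cis(36°)
Primitive root = 0.8090 + 0.5878i

10 roots at angles: 0°, 36°, 72°, 108°, 144°, 180°, 216°, 252°, 288°, 324°


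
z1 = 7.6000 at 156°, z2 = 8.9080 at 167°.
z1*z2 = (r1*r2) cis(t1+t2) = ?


r = 7.6000 * 8.9080 = 67.7008
theta = 156° + 167° = 323° = 323° (mod 360)

67.7008 cis(323°)


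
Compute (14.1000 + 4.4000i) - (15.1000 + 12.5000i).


Real: 14.1 - 15.1 = -1
Imag: 4.4 - 12.5 = -8.1

-1.0000 - 8.1000i


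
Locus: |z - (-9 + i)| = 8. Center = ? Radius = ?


|z - z0| = r is a circle with center z0 and radius r.
Center = (-9, 1), radius = 8

Circle with center (-9, 1) and radius 8


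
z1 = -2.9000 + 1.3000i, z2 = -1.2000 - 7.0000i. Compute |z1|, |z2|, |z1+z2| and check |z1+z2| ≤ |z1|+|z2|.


|z1| = sqrt((-2.9)^2 + 1.3^2) = sqrt(10.1) = 3.1780
|z2| = sqrt((-1.2)^2 + (-7)^2) = sqrt(50.44) = 7.1021
z1+z2 = -4.1000 - 5.7000i
|z1+z2| = sqrt(49.3) = 7.0214
|z1|+|z2| = 3.1780 + 7.1021 = 10.2801

|z1+z2| = 7.0214 ≤ |z1|+|z2| = 10.2801 (verified)


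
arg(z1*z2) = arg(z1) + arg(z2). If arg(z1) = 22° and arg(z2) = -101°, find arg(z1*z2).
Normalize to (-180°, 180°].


arg(z1*z2) = 22° - 101° = -79°
Normalized to (-180°, 180°]: -79°

-79°


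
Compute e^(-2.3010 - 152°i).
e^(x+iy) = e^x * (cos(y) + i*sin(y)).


e^-2.3010 = 0.10016
cos(-152°) = -0.8829
sin(-152°) = -0.4695
Real = 0.10016*(-0.8829) = -0.0884
Imag = 0.10016*(-0.4695) = -0.0470

-0.0884 - 0.0470i


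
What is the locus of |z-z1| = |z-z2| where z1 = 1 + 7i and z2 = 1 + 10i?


Equal distances means the locus is the perpendicular bisector of z1 and z2.
Midpoint = ((1+1)/2, (7+10)/2) = (1.0000, 8.5000)

Perpendicular bisector through (1.0000, 8.5000)


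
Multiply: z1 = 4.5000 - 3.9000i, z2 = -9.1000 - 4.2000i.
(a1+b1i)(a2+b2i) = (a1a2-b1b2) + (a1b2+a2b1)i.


Real = 4.5*(-9.1) - (-3.9)*(-4.2) = -40.95 - 16.38 = -57.33
Imag = 4.5*(-4.2) - (9.1)*(-3.9) = -18.9 + 35.49 = 16.59

-57.3300 + 16.5900i


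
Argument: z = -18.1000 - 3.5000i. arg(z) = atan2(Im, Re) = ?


Re = -18.1, Im = -3.5
arg = atan2(-3.5, -18.1) = -169.0558 degrees

arg(z) = -169.0558 degrees


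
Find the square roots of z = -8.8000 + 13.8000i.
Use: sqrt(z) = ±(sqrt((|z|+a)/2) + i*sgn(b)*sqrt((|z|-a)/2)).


|z| = sqrt(77.44+190.44) = 16.3670
sqrt((|z|+a)/2) = sqrt((16.3670+(-8.8))/2) = sqrt(3.7835) = 1.9451
sqrt((|z|-a)/2) = sqrt((16.3670-(-8.8))/2) = sqrt(12.5835) = 3.5473

±(1.9451 + 3.5473i) i.e. 1.9451 + 3.5473i and -1.9451 - 3.5473i


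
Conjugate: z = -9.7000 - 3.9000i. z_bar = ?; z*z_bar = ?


z_bar = -9.7000 + 3.9000i
z*z_bar = (-9.7)^2 + (-3.9)^2 = 94.09 + 15.21 = 109.3

z_bar = -9.7000 + 3.9000i, z*z_bar = 109.3


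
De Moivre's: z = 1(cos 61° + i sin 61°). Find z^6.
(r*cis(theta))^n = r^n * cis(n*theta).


r^6 = 1^6 = 1
n*theta = 6*61° = 366° = 6° (mod 360)
a = 1*cos(6°) = 0.9945
b = 1*sin(6°) = 0.1045

1 cis(6°) = 0.9945 + 0.1045i


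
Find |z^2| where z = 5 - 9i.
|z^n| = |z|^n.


|z| = sqrt(25+81) = sqrt(106) = 10.2956
|z^2| = |z|^2 = (sqrt(106))^2 = 106

|z^2| = 106


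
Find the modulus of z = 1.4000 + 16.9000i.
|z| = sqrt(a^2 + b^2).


|z| = sqrt(1.4^2 + 16.9^2) = sqrt(1.96 + 285.61) = sqrt(287.57) = 16.9579

|z| = 16.9579


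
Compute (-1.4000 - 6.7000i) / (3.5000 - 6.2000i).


Conjugate of z2 = 3.5000 + 6.2000i
Numerator: (-1.4000 - 6.7000i)(3.5000 + 6.2000i) = 36.6400 - 32.1300i
Denominator: 3.5^2 + (-6.2)^2 = 50.69
Result = (36.6400 - 32.1300i)/50.69

0.7228 - 0.6339i


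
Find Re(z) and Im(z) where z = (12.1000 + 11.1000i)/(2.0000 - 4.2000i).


Multiply by conjugate: (12.1000 + 11.1000i)(2.0000 + 4.2000i) / (2^2 + (-4.2)^2)
Numerator real = 12.1*2 + 11.1*(-4.2) = -22.42
Numerator imag = 11.1*2 - 12.1*(-4.2) = 73.02
Denominator = 21.64
Re(z) = -22.42/21.64 = -1.0360
Im(z) = 73.02/21.64 = 3.3743

Re(z) = -1.0360, Im(z) = 3.3743


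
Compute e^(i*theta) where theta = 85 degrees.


cos(85°) = 0.0872
sin(85°) = 0.9962

e^(i*85°) = 0.0872 + 0.9962i


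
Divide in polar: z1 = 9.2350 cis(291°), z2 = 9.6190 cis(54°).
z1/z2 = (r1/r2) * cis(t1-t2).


r = 9.2350 / 9.6190 = 0.9601
theta = 291° - 54° = 237° = 237° (mod 360)

0.9601 cis(237°)


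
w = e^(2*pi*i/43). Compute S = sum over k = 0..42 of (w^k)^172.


The roots are w_k = w^k with w = e^(2*pi*i/43), and (w^k)^172 = (w^172)^k.
So S = 1 + u + u^2 + ... + u^(42) with u = w^172.
172 = 4*43 + 0, so 172 is a multiple of 43 and u = (w^43)^4 = 1.
Every one of the 43 terms equals 1: S = 43

S = 43


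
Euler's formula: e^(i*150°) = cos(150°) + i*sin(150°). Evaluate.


cos(150°) = -0.8660
sin(150°) = 0.5000

e^(i*150°) = -0.8660 + 0.5000i


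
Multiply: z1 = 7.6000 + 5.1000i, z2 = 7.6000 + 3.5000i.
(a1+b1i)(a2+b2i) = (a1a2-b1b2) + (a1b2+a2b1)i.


Real = 7.6*7.6 - 5.1*3.5 = 57.76 - 17.85 = 39.91
Imag = 7.6*3.5 + 7.6*5.1 = 26.6 + 38.76 = 65.36

39.9100 + 65.3600i


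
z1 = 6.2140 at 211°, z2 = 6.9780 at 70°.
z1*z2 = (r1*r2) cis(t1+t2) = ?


r = 6.2140 * 6.9780 = 43.3613
theta = 211° + 70° = 281° = 281° (mod 360)

43.3613 cis(281°)


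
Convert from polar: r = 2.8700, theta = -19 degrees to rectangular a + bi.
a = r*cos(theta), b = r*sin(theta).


a = 2.8700*cos(-19°) = 2.8700*0.9455 = 2.7136
b = 2.8700*sin(-19°) = 2.8700*(-0.32557) = -0.9344

2.7136 - 0.9344i


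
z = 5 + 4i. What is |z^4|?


|z| = sqrt(25+16) = sqrt(41) = 6.4031
|z^4| = |z|^4 = (sqrt(41))^4 = 41^2 = 1681

|z^4| = 1681


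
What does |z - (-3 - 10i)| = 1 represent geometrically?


|z - z0| = r is a circle with center z0 and radius r.
Center = (-3, -10), radius = 1

Circle with center (-3, -10) and radius 1


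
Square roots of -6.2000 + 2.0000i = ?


|z| = sqrt(38.44+4) = 6.5146
sqrt((|z|+a)/2) = sqrt((6.5146+(-6.2))/2) = sqrt(0.1573) = 0.3966
sqrt((|z|-a)/2) = sqrt((6.5146-(-6.2))/2) = sqrt(6.3573) = 2.5214

±(0.3966 + 2.5214i) i.e. 0.3966 + 2.5214i and -0.3966 - 2.5214i


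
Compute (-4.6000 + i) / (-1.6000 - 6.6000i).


Conjugate of z2 = -1.6000 + 6.6000i
Numerator: (-4.6000 + i)(-1.6000 + 6.6000i) = 0.7600 - 31.9600i
Denominator: (-1.6)^2 + (-6.6)^2 = 46.12
Result = (0.7600 - 31.9600i)/46.12

0.0165 - 0.6930i


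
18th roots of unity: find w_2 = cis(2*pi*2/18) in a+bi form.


Angle = 360*2/18 = 40°
a = cos(40°) = 0.7660
b = sin(40°) = 0.6428

0.7660 + 0.6428i


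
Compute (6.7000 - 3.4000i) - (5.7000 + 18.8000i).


Real: 6.7 - 5.7 = 1
Imag: -3.4 - 18.8 = -22.2

1.0000 - 22.2000i


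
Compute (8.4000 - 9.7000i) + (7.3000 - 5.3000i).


Real: 8.4 + 7.3 = 15.7
Imag: -9.7 - 5.3 = -15

15.7000 - 15.0000i


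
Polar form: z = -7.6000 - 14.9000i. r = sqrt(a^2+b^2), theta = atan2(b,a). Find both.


r = sqrt(57.76+222.01) = sqrt(279.77) = 16.7263
theta = atan2(-14.9, -7.6) = -117.0246 degrees

r = 16.7263, theta = -117.0246 degrees


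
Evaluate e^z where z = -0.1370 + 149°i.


e^-0.1370 = 0.8720
cos(149°) = -0.857167
sin(149°) = 0.515
Real = 0.8720*(-0.857167) = -0.7474
Imag = 0.8720*0.515 = 0.4491

-0.7474 + 0.4491i


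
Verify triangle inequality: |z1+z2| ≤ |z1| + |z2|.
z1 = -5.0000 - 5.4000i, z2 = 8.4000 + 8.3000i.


|z1| = sqrt((-5)^2 + (-5.4)^2) = sqrt(54.16) = 7.3593
|z2| = sqrt(8.4^2 + 8.3^2) = sqrt(139.45) = 11.8089
z1+z2 = 3.4000 + 2.9000i
|z1+z2| = sqrt(19.97) = 4.4688
|z1|+|z2| = 7.3593 + 11.8089 = 19.1682

|z1+z2| = 4.4688 ≤ |z1|+|z2| = 19.1682 (verified)


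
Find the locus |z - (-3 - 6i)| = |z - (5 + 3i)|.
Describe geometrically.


Equal distances means the locus is the perpendicular bisector of z1 and z2.
Midpoint = ((-3+5)/2, (-6+3)/2) = (1.0000, -1.5000)

Perpendicular bisector through (1.0000, -1.5000)


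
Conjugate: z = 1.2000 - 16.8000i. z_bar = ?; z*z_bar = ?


z_bar = 1.2000 + 16.8000i
z*z_bar = 1.2^2 + (-16.8)^2 = 1.44 + 282.24 = 283.68

z_bar = 1.2000 + 16.8000i, z*z_bar = 283.68


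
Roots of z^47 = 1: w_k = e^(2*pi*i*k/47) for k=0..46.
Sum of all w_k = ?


The sum of all 47th roots of unity is 0.
Geometric series: (1 - w^47)/(1 - w) = (1-1)/(1-w) = 0 since w^47 = 1, w ≠ 1.
Alternatively: coefficient of z^46 in z^47 - 1 is 0.

0


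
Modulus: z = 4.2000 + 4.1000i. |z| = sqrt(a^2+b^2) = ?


|z| = sqrt(4.2^2 + 4.1^2) = sqrt(17.64 + 16.81) = sqrt(34.45) = 5.8694

|z| = 5.8694


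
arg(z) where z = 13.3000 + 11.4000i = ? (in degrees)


Re = 13.3, Im = 11.4
arg = atan2(11.4, 13.3) = 40.6013 degrees

arg(z) = 40.6013 degrees


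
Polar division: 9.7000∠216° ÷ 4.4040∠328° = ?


r = 9.7000 / 4.4040 = 2.2025
theta = 216° - 328° = -112° = 248° (mod 360)

2.2025 cis(248°)


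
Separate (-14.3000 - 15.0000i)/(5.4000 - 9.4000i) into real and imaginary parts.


Multiply by conjugate: (-14.3000 - 15.0000i)(5.4000 + 9.4000i) / (5.4^2 + (-9.4)^2)
Numerator real = -14.3*5.4 - (15)*(-9.4) = 63.78
Numerator imag = -15*5.4 - (-14.3)*(-9.4) = -215.42
Denominator = 117.52
Re(z) = 63.78/117.52 = 0.5427
Im(z) = -215.42/117.52 = -1.8330

Re(z) = 0.5427, Im(z) = -1.8330


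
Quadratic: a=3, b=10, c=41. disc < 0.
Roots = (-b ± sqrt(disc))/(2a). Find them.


disc = 10^2 - 4*3*41 = 100 - 492 = -392
sqrt(|disc|) = sqrt(392) = 19.7990
Real part = -10/(2*3) = -1.6667
Imag part = 19.7990/(2*3) = 3.2998

-1.6667 ± 3.2998i


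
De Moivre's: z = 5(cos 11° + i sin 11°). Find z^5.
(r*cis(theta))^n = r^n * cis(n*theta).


r^5 = 5^5 = 3125
n*theta = 5*11° = 55° = 55° (mod 360)
a = 3125*cos(55°) = 1792.4264
b = 3125*sin(55°) = 2559.8501

3125 cis(55°) = 1792.4264 + 2559.8501i


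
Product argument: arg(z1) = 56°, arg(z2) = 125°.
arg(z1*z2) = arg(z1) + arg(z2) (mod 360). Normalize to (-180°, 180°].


arg(z1*z2) = 56° + 125° = 181°
Normalized to (-180°, 180°]: -179°

-179°


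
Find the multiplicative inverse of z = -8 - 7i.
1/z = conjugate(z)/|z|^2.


|z|^2 = 64+49 = 113
1/z = (-8 + 7i)/113

1/z = -0.0708 + 0.0619i


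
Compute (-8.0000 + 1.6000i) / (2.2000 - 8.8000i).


Conjugate of z2 = 2.2000 + 8.8000i
Numerator: (-8.0000 + 1.6000i)(2.2000 + 8.8000i) = -31.6800 - 66.8800i
Denominator: 2.2^2 + (-8.8)^2 = 82.28
Result = (-31.6800 - 66.8800i)/82.28

-0.3850 - 0.8128i


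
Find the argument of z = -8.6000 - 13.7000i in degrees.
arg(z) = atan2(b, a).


Re = -8.6, Im = -13.7
arg = atan2(-13.7, -8.6) = -122.1180 degrees

arg(z) = -122.1180 degrees


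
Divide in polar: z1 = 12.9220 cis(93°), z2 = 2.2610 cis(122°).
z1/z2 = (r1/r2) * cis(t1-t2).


r = 12.9220 / 2.2610 = 5.7152
theta = 93° - 122° = -29° = 331° (mod 360)

5.7152 cis(331°)


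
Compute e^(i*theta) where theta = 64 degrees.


cos(64°) = 0.4384
sin(64°) = 0.8988

e^(i*64°) = 0.4384 + 0.8988i


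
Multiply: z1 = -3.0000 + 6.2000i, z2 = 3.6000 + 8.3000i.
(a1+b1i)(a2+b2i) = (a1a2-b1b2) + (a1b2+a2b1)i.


Real = -3*3.6 - 6.2*8.3 = -10.8 - 51.46 = -62.26
Imag = -3*8.3 + 3.6*6.2 = -24.9 + 22.32 = -2.58

-62.2600 - 2.5800i


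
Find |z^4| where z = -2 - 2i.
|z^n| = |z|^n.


|z| = sqrt(4+4) = sqrt(8) = 2.8284
|z^4| = |z|^4 = (sqrt(8))^4 = 8^2 = 64

|z^4| = 64


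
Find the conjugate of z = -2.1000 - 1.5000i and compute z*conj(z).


z_bar = -2.1000 + 1.5000i
z*z_bar = (-2.1)^2 + (-1.5)^2 = 4.41 + 2.25 = 6.66

z_bar = -2.1000 + 1.5000i, z*z_bar = 6.66


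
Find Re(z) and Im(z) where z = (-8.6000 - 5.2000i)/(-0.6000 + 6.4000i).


Multiply by conjugate: (-8.6000 - 5.2000i)(-0.6000 - 6.4000i) / ((-0.6)^2 + 6.4^2)
Numerator real = -8.6*(-0.6) - (5.2)*6.4 = -28.12
Numerator imag = -5.2*(-0.6) - (-8.6)*6.4 = 58.16
Denominator = 41.32
Re(z) = -28.12/41.32 = -0.6805
Im(z) = 58.16/41.32 = 1.4076

Re(z) = -0.6805, Im(z) = 1.4076


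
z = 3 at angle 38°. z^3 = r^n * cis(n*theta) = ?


r^3 = 3^3 = 27
n*theta = 3*38° = 114° = 114° (mod 360)
a = 27*cos(114°) = -10.9819
b = 27*sin(114°) = 24.6657

27 cis(114°) = -10.9819 + 24.6657i


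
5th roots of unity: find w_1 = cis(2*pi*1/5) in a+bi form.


Angle = 360*1/5 = 72°
a = cos(72°) = 0.3090
b = sin(72°) = 0.9511

0.3090 + 0.9511i


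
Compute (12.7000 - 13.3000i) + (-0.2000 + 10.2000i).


Real: 12.7 - 0.2 = 12.5
Imag: -13.3 + 10.2 = -3.1

12.5000 - 3.1000i


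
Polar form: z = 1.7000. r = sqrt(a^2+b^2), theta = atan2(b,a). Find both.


r = sqrt(2.89+0) = sqrt(2.89) = 1.7000
theta = atan2(0, 1.7) = 0 degrees

r = 1.7000, theta = 0 degrees


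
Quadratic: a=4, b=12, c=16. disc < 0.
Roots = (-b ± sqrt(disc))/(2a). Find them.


disc = 12^2 - 4*4*16 = 144 - 256 = -112
sqrt(|disc|) = sqrt(112) = 10.5830
Real part = -12/(2*4) = -1.5000
Imag part = 10.5830/(2*4) = 1.3229

-1.5000 ± 1.3229i


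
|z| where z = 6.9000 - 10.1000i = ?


|z| = sqrt(6.9^2 + (-10.1)^2) = sqrt(47.61 + 102.01) = sqrt(149.62) = 12.2319

|z| = 12.2319


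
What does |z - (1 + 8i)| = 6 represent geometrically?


|z - z0| = r is a circle with center z0 and radius r.
Center = (1, 8), radius = 6

Circle with center (1, 8) and radius 6


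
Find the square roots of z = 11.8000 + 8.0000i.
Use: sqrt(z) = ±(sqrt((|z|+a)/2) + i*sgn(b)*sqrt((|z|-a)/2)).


|z| = sqrt(139.24+64) = 14.2562
sqrt((|z|+a)/2) = sqrt((14.2562+11.8)/2) = sqrt(13.0281) = 3.6094
sqrt((|z|-a)/2) = sqrt((14.2562-11.8)/2) = sqrt(1.2281) = 1.1082

±(3.6094 + 1.1082i) i.e. 3.6094 + 1.1082i and -3.6094 - 1.1082i


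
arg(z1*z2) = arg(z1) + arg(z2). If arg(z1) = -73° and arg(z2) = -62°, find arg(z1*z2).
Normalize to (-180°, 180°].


arg(z1*z2) = -73° - 62° = -135°
Normalized to (-180°, 180°]: -135°

-135°


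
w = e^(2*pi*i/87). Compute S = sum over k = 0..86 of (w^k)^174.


The roots are w_k = w^k with w = e^(2*pi*i/87), and (w^k)^174 = (w^174)^k.
So S = 1 + u + u^2 + ... + u^(86) with u = w^174.
174 = 2*87 + 0, so 174 is a multiple of 87 and u = (w^87)^2 = 1.
Every one of the 87 terms equals 1: S = 87

S = 87


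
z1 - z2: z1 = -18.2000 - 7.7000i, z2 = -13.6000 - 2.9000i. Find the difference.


Real: -18.2 + 13.6 = -4.6
Imag: -7.7 + 2.9 = -4.8

-4.6000 - 4.8000i


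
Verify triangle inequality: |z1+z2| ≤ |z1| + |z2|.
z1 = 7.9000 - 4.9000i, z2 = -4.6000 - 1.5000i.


|z1| = sqrt(7.9^2 + (-4.9)^2) = sqrt(86.42) = 9.2962
|z2| = sqrt((-4.6)^2 + (-1.5)^2) = sqrt(23.41) = 4.8384
z1+z2 = 3.3000 - 6.4000i
|z1+z2| = sqrt(51.85) = 7.2007
|z1|+|z2| = 9.2962 + 4.8384 = 14.1346

|z1+z2| = 7.2007 ≤ |z1|+|z2| = 14.1346 (verified)


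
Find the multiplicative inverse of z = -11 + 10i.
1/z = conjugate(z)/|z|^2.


|z|^2 = 121+100 = 221
1/z = (-11 - 10i)/221

1/z = -0.0498 - 0.0452i


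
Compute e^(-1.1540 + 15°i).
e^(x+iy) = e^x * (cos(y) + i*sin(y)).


e^-1.1540 = 0.3154
cos(15°) = 0.9659
sin(15°) = 0.2588
Real = 0.3154*0.9659 = 0.3046
Imag = 0.3154*0.2588 = 0.0816

0.3046 + 0.0816i


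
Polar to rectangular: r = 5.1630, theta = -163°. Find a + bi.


a = 5.1630*cos(-163°) = 5.1630*(-0.9563) = -4.9374
b = 5.1630*sin(-163°) = 5.1630*(-0.29237) = -1.5095

-4.9374 - 1.5095i


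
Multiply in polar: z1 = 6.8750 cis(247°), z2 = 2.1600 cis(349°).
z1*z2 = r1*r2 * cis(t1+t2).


r = 6.8750 * 2.1600 = 14.8500
theta = 247° + 349° = 596° = 236° (mod 360)

14.8500 cis(236°)


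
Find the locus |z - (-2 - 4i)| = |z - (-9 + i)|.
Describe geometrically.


Equal distances means the locus is the perpendicular bisector of z1 and z2.
Midpoint = ((-2+(-9))/2, (-4+1)/2) = (-5.5000, -1.5000)

Perpendicular bisector through (-5.5000, -1.5000)


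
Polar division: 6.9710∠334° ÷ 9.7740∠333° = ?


r = 6.9710 / 9.7740 = 0.7132
theta = 334° - 333° = 1° = 1° (mod 360)

0.7132 cis(1°)


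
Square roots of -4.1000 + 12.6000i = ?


|z| = sqrt(16.81+158.76) = 13.2503
sqrt((|z|+a)/2) = sqrt((13.2503+(-4.1))/2) = sqrt(4.5751) = 2.1390
sqrt((|z|-a)/2) = sqrt((13.2503-(-4.1))/2) = sqrt(8.6751) = 2.9454

±(2.1390 + 2.9454i) i.e. 2.1390 + 2.9454i and -2.1390 - 2.9454i


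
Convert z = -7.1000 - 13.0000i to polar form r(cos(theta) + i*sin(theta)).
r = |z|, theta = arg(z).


r = sqrt(50.41+169) = sqrt(219.41) = 14.8125
theta = atan2(-13, -7.1) = -118.6413 degrees

r = 14.8125, theta = -118.6413 degrees


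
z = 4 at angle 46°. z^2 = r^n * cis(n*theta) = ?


r^2 = 4^2 = 16
n*theta = 2*46° = 92° = 92° (mod 360)
a = 16*cos(92°) = -0.5584
b = 16*sin(92°) = 15.9903

16 cis(92°) = -0.5584 + 15.9903i


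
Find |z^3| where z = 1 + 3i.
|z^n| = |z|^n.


|z| = sqrt(1+9) = sqrt(10) = 3.1623
|z^3| = |z|^3 = (sqrt(10))^3 = 10*sqrt(10)

|z^3| = 10*sqrt(10) ≈ 31.6228


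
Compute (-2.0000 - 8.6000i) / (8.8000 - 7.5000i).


Conjugate of z2 = 8.8000 + 7.5000i
Numerator: (-2.0000 - 8.6000i)(8.8000 + 7.5000i) = 46.9000 - 90.6800i
Denominator: 8.8^2 + (-7.5)^2 = 133.69
Result = (46.9000 - 90.6800i)/133.69

0.3508 - 0.6783i


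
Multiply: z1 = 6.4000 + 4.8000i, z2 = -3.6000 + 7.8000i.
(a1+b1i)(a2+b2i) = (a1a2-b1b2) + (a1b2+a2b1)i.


Real = 6.4*(-3.6) - 4.8*7.8 = -23.04 - 37.44 = -60.48
Imag = 6.4*7.8 - (3.6)*4.8 = 49.92 - (17.28) = 32.64

-60.4800 + 32.6400i


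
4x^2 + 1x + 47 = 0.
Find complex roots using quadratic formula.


disc = 1^2 - 4*4*47 = 1 - 752 = -751
sqrt(|disc|) = sqrt(751) = 27.4044
Real part = -1/(2*4) = -0.1250
Imag part = 27.4044/(2*4) = 3.4255

-0.1250 ± 3.4255i


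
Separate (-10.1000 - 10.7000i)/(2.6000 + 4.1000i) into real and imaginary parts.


Multiply by conjugate: (-10.1000 - 10.7000i)(2.6000 - 4.1000i) / (2.6^2 + 4.1^2)
Numerator real = -10.1*2.6 - (10.7)*4.1 = -70.13
Numerator imag = -10.7*2.6 - (-10.1)*4.1 = 13.59
Denominator = 23.57
Re(z) = -70.13/23.57 = -2.9754
Im(z) = 13.59/23.57 = 0.5766

Re(z) = -2.9754, Im(z) = 0.5766


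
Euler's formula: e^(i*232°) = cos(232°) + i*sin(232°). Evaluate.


cos(232°) = -0.6157
sin(232°) = -0.7880

e^(i*232°) = -0.6157 - 0.7880i


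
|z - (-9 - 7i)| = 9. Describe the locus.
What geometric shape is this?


|z - z0| = r is a circle with center z0 and radius r.
Center = (-9, -7), radius = 9

Circle with center (-9, -7) and radius 9


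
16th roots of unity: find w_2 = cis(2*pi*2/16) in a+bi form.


Angle = 360*2/16 = 45°
a = cos(45°) = 0.7071
b = sin(45°) = 0.7071

0.7071 + 0.7071i


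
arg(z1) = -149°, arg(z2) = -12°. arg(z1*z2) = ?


arg(z1*z2) = -149° - 12° = -161°
Normalized to (-180°, 180°]: -161°

-161°


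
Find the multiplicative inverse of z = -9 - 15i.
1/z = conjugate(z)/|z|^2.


|z|^2 = 81+225 = 306
1/z = (-9 + 15i)/306

1/z = -0.0294 + 0.0490i


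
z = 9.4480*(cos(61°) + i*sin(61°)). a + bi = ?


a = 9.4480*cos(61°) = 9.4480*0.48481 = 4.5805
b = 9.4480*sin(61°) = 9.4480*0.87462 = 8.2634

4.5805 + 8.2634i


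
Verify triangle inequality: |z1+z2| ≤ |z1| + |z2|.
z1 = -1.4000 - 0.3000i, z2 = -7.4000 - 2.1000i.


|z1| = sqrt((-1.4)^2 + (-0.3)^2) = sqrt(2.05) = 1.4318
|z2| = sqrt((-7.4)^2 + (-2.1)^2) = sqrt(59.17) = 7.6922
z1+z2 = -8.8000 - 2.4000i
|z1+z2| = sqrt(83.2) = 9.1214
|z1|+|z2| = 1.4318 + 7.6922 = 9.1240

|z1+z2| = 9.1214 ≤ |z1|+|z2| = 9.1240 (verified)


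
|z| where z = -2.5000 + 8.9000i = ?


|z| = sqrt((-2.5)^2 + 8.9^2) = sqrt(6.25 + 79.21) = sqrt(85.46) = 9.2445

|z| = 9.2445


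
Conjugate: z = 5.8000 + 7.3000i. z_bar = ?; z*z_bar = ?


z_bar = 5.8000 - 7.3000i
z*z_bar = 5.8^2 + 7.3^2 = 33.64 + 53.29 = 86.93

z_bar = 5.8000 - 7.3000i, z*z_bar = 86.93


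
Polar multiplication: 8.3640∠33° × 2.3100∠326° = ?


r = 8.3640 * 2.3100 = 19.3208
theta = 33° + 326° = 359° = 359° (mod 360)

19.3208 cis(359°)


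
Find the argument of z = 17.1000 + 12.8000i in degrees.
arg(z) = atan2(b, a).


Re = 17.1, Im = 12.8
arg = atan2(12.8, 17.1) = 36.8162 degrees

arg(z) = 36.8162 degrees


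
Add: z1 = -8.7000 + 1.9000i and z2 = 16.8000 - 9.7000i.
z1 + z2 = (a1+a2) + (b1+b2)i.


Real: -8.7 + 16.8 = 8.1
Imag: 1.9 - 9.7 = -7.8

8.1000 - 7.8000i


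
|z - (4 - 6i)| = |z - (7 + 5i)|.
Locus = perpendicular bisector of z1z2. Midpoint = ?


Equal distances means the locus is the perpendicular bisector of z1 and z2.
Midpoint = ((4+7)/2, (-6+5)/2) = (5.5000, -0.5000)

Perpendicular bisector through (5.5000, -0.5000)


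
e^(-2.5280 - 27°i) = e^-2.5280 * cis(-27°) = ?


e^-2.5280 = 0.0798
cos(-27°) = 0.891
sin(-27°) = -0.454
Real = 0.0798*0.891 = 0.0711
Imag = 0.0798*(-0.454) = -0.0362

0.0711 - 0.0362i


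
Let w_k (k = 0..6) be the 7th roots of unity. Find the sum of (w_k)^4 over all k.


The roots are w_k = w^k with w = e^(2*pi*i/7), and (w^k)^4 = (w^4)^k.
So S = 1 + u + u^2 + ... + u^(6) with u = w^4.
4 = 0*7 + 4, so 4 is not a multiple of 7: u = w^4 ≠ 1 (w is a primitive 7th root), while u^7 = (w^7)^4 = 1.
Geometric series: S = (1 - u^7)/(1 - u) = (1 - 1)/(1 - u) = 0

S = 0


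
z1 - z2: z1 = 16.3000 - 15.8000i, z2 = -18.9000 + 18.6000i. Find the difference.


Real: 16.3 + 18.9 = 35.2
Imag: -15.8 - 18.6 = -34.4

35.2000 - 34.4000i


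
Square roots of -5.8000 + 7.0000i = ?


|z| = sqrt(33.64+49) = 9.0907
sqrt((|z|+a)/2) = sqrt((9.0907+(-5.8))/2) = sqrt(1.6453) = 1.2827
sqrt((|z|-a)/2) = sqrt((9.0907-(-5.8))/2) = sqrt(7.4453) = 2.7286

±(1.2827 + 2.7286i) i.e. 1.2827 + 2.7286i and -1.2827 - 2.7286i


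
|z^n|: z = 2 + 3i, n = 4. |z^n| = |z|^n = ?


|z| = sqrt(4+9) = sqrt(13) = 3.6056
|z^4| = |z|^4 = (sqrt(13))^4 = 13^2 = 169

|z^4| = 169


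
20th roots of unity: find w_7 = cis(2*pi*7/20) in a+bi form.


Angle = 360*7/20 = 126°
a = cos(126°) = -0.5878
b = sin(126°) = 0.8090

-0.5878 + 0.8090i


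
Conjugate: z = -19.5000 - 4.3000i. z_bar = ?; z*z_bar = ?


z_bar = -19.5000 + 4.3000i
z*z_bar = (-19.5)^2 + (-4.3)^2 = 380.25 + 18.49 = 398.74

z_bar = -19.5000 + 4.3000i, z*z_bar = 398.74


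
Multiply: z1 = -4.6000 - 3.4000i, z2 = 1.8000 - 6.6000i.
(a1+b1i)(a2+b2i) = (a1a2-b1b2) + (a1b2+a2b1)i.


Real = -4.6*1.8 - (-3.4)*(-6.6) = -8.28 - 22.44 = -30.72
Imag = -4.6*(-6.6) + 1.8*(-3.4) = 30.36 - (6.12) = 24.24

-30.7200 + 24.2400i


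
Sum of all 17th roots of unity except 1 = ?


With w = e^(2*pi*i/17), all 17 of the 17th roots of unity w^0 = 1, w, ..., w^(16) sum to 0: 1 + w + ... + w^(16) = (1 - w^17)/(1 - w) = 0 since w^17 = 1, w ≠ 1.
Removing the root 1: w + w^2 + ... + w^(16) = 0 - 1 = -1

Sum = -1


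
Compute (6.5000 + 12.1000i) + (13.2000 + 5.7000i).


Real: 6.5 + 13.2 = 19.7
Imag: 12.1 + 5.7 = 17.8

19.7000 + 17.8000i


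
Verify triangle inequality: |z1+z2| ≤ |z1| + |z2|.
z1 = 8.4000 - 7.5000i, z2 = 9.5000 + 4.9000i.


|z1| = sqrt(8.4^2 + (-7.5)^2) = sqrt(126.81) = 11.2610
|z2| = sqrt(9.5^2 + 4.9^2) = sqrt(114.26) = 10.6892
z1+z2 = 17.9000 - 2.6000i
|z1+z2| = sqrt(327.17) = 18.0878
|z1|+|z2| = 11.2610 + 10.6892 = 21.9502

|z1+z2| = 18.0878 ≤ |z1|+|z2| = 21.9502 (verified)


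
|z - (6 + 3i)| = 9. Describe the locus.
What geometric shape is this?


|z - z0| = r is a circle with center z0 and radius r.
Center = (6, 3), radius = 9

Circle with center (6, 3) and radius 9


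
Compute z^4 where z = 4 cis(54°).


r^4 = 4^4 = 256
n*theta = 4*54° = 216° = 216° (mod 360)
a = 256*cos(216°) = -207.1084
b = 256*sin(216°) = -150.4730

256 cis(216°) = -207.1084 - 150.4730i


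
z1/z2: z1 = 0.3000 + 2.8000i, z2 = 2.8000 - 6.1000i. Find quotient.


Conjugate of z2 = 2.8000 + 6.1000i
Numerator: (0.3000 + 2.8000i)(2.8000 + 6.1000i) = -16.2400 + 9.6700i
Denominator: 2.8^2 + (-6.1)^2 = 45.05
Result = (-16.2400 + 9.6700i)/45.05

-0.3605 + 0.2147i


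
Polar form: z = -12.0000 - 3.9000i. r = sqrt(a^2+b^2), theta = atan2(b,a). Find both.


r = sqrt(144+15.21) = sqrt(159.21) = 12.6178
theta = atan2(-3.9, -12) = -161.9958 degrees

r = 12.6178, theta = -161.9958 degrees
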